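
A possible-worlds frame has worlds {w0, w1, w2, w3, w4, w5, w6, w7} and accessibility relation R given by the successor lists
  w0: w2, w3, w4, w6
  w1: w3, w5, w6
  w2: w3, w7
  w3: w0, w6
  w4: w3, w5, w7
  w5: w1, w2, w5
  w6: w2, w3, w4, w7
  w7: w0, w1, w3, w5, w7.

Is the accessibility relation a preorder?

No

Reflexive: no — w0 is not related to itself.
Transitive: no — w0 R w2 and w2 R w7, but not w0 R w7.
So R is not a preorder.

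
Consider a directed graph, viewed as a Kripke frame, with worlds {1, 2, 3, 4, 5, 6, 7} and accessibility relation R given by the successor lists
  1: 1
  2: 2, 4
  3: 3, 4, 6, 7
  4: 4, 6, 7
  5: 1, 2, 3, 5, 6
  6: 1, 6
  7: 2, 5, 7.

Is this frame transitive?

Transitive: no — 2 R 4 and 4 R 6, but not 2 R 6.

No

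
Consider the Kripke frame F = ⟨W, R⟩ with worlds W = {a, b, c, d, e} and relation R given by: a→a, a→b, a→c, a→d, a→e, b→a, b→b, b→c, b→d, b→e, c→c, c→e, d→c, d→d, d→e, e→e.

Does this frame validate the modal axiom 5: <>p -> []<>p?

No

The schema 5 characterises exactly the Euclidean frames.
Euclidean: no — a R c and a R b, but not c R b.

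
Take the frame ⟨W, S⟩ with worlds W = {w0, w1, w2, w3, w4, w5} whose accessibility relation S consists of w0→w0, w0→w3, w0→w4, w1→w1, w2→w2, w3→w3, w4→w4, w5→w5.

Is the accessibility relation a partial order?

Yes

Reflexive: yes — every world is S-related to itself.
Transitive: yes — every two-step S-path is closed by a direct edge.
Antisymmetric: yes — no distinct pair is related both ways.
So S is a partial order.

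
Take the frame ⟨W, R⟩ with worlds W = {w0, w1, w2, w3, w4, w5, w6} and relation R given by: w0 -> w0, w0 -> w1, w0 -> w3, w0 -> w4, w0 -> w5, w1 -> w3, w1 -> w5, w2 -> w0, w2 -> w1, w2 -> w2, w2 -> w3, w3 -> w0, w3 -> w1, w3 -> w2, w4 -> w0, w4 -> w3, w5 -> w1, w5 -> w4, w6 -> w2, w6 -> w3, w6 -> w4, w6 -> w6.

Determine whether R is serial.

Yes

Serial: yes — every world has a successor (e.g. w0 R w0).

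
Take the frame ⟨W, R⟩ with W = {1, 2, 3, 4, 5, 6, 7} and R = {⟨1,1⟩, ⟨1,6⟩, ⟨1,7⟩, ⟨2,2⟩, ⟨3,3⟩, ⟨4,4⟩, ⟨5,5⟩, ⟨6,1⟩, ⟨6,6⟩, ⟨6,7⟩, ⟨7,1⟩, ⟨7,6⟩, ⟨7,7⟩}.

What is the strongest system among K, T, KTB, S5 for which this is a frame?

Reflexive (axiom T): yes — every world is R-related to itself.
Symmetric (axiom B): yes — every pair in R has its reverse in R.
Euclidean (axiom 5): yes — any two successors of a common world are R-related.
So F validates K, T, KTB, S5. The strongest is S5.

S5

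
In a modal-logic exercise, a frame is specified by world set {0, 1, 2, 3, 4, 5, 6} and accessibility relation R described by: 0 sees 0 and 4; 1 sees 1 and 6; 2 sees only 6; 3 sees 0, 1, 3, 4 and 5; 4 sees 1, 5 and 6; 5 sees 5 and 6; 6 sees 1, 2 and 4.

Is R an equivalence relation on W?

No

Reflexive: no — 2 is not related to itself.
Symmetric: no — 0 R 4 but not 4 R 0.
Transitive: no — 0 R 4 and 4 R 1, but not 0 R 1.
So R is not an equivalence relation.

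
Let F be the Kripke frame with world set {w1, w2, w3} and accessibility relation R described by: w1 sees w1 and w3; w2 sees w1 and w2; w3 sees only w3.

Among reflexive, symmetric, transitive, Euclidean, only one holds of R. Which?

reflexive

Reflexive: yes — every world is R-related to itself.
Symmetric: no — w1 R w3 but not w3 R w1.
Transitive: no — w2 R w1 and w1 R w3, but not w2 R w3.
Euclidean: no — w1 R w3 and w1 R w1, but not w3 R w1.
Only reflexive holds.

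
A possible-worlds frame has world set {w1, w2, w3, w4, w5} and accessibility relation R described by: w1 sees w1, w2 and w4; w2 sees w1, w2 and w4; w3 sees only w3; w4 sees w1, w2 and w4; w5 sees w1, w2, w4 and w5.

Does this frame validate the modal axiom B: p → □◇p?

No

The schema B characterises exactly the symmetric frames.
Symmetric: no — w5 R w1 but not w1 R w5.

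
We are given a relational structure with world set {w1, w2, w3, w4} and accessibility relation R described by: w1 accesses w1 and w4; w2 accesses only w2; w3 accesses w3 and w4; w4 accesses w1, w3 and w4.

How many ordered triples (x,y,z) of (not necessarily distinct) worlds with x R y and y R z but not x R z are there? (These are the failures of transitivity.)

Enumerating: (w1,w4,w3), (w3,w4,w1).

2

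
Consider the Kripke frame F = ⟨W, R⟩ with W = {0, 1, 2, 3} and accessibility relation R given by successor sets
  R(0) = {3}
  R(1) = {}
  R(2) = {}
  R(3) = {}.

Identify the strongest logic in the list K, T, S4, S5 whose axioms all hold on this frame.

K

Reflexive (axiom T): no — 0 is not related to itself.
Transitive (axiom 4): yes — every two-step R-path is closed by a direct edge.
Euclidean (axiom 5): no — 0 R 3 and 0 R 3, but not 3 R 3.
So F validates K; T would additionally require R to be reflexive. The strongest is K.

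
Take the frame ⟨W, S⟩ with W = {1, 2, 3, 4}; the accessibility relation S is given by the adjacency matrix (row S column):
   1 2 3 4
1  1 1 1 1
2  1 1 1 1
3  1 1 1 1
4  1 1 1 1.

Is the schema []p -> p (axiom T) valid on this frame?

Yes

The schema T characterises exactly the reflexive frames.
Reflexive: yes — every world is S-related to itself.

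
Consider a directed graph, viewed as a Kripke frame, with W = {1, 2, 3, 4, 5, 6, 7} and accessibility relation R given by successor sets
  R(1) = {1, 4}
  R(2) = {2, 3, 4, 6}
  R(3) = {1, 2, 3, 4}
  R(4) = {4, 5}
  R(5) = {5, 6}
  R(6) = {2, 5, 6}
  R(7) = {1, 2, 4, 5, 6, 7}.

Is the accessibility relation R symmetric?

No

Symmetric: no — 1 R 4 but not 4 R 1.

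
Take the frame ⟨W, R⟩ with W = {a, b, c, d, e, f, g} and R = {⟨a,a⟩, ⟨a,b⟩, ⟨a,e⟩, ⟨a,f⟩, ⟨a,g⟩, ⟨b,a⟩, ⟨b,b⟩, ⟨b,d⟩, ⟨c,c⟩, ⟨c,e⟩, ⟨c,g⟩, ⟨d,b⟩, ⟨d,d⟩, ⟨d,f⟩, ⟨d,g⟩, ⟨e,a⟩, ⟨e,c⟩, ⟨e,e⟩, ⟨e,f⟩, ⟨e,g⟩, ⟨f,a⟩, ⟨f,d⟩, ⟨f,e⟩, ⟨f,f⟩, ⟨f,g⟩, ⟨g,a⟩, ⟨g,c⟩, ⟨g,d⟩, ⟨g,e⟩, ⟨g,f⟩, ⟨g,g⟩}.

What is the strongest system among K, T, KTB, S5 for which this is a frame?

Reflexive (axiom T): yes — every world is R-related to itself.
Symmetric (axiom B): yes — every pair in R has its reverse in R.
Euclidean (axiom 5): no — a R b and a R e, but not b R e.
So F validates K, T, KTB; S5 would additionally require R to be Euclidean. The strongest is KTB.

KTB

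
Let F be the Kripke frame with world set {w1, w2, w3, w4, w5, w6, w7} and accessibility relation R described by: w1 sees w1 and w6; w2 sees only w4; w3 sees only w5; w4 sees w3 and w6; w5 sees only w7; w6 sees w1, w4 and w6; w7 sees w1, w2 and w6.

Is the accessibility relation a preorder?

No

Reflexive: no — w2 is not related to itself.
Transitive: no — w1 R w6 and w6 R w4, but not w1 R w4.
So R is not a preorder.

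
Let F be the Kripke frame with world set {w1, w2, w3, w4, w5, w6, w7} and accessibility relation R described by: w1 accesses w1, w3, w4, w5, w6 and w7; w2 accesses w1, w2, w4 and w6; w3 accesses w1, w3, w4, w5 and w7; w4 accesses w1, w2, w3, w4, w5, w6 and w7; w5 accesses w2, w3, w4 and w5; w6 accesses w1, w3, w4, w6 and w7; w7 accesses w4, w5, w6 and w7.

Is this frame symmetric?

No

Symmetric: no — w1 R w5 but not w5 R w1.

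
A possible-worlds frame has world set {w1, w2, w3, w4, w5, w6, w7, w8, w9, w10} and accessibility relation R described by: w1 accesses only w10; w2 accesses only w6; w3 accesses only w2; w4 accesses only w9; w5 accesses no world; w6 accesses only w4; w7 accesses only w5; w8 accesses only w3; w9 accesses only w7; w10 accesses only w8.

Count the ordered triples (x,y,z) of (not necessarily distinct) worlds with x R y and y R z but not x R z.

Enumerating: (w1,w10,w8), (w10,w8,w3), (w2,w6,w4), (w3,w2,w6), (w4,w9,w7), (w6,w4,w9), (w8,w3,w2), (w9,w7,w5).

8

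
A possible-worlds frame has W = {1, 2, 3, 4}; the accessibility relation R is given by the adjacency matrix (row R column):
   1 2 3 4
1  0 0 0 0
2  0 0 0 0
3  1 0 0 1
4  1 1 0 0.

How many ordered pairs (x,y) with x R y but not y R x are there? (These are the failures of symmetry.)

Enumerating: (3,1), (3,4), (4,1), (4,2).

4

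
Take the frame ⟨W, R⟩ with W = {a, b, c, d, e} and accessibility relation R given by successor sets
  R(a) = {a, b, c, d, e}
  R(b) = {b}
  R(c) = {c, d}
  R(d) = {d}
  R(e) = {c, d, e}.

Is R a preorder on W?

Yes

Reflexive: yes — every world is R-related to itself.
Transitive: yes — every two-step R-path is closed by a direct edge.
So R is a preorder.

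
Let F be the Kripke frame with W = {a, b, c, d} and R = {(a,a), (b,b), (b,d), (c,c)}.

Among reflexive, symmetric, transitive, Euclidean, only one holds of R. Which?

transitive

Reflexive: no — d is not related to itself.
Symmetric: no — b R d but not d R b.
Transitive: yes — every two-step R-path is closed by a direct edge.
Euclidean: no — b R d and b R b, but not d R b.
Only transitive holds.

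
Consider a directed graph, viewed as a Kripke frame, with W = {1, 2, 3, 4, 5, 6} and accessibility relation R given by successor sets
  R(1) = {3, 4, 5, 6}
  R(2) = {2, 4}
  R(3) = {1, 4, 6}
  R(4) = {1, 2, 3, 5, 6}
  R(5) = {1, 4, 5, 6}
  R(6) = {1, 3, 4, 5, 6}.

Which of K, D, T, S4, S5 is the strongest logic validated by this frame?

Serial (axiom D): yes — every world has a successor (e.g. 1 R 3).
Reflexive (axiom T): no — 1 is not related to itself.
Transitive (axiom 4): no — 1 R 4 and 4 R 2, but not 1 R 2.
Euclidean (axiom 5): no — 1 R 3 and 1 R 5, but not 3 R 5.
So F validates K, D; T would additionally require R to be reflexive. The strongest is D.

D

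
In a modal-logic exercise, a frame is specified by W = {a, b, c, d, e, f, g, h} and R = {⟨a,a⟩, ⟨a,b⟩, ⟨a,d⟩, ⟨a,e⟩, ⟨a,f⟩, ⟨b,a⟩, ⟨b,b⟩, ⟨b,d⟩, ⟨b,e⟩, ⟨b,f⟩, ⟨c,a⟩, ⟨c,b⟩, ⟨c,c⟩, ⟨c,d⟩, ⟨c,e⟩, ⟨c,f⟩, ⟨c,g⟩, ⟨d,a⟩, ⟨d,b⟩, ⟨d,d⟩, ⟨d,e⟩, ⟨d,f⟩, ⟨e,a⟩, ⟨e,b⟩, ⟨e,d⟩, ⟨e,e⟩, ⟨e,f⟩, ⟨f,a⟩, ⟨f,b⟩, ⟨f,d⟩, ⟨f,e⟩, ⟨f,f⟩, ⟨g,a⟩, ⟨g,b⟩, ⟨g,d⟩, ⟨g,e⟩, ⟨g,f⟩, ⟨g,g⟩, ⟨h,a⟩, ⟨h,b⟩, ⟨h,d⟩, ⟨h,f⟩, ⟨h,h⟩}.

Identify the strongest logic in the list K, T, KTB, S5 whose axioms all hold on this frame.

T

Reflexive (axiom T): yes — every world is R-related to itself.
Symmetric (axiom B): no — c R a but not a R c.
Euclidean (axiom 5): no — c R a and c R g, but not a R g.
So F validates K, T; KTB would additionally require R to be symmetric. The strongest is T.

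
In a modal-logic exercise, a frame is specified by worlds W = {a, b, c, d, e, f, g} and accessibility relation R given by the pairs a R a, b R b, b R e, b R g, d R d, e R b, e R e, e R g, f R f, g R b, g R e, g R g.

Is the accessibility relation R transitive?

Yes

Transitive: yes — every two-step R-path is closed by a direct edge.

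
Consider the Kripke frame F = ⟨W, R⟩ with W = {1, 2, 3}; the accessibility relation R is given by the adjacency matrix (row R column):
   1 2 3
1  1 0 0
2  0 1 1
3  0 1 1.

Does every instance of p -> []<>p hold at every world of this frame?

The schema B characterises exactly the symmetric frames.
Symmetric: yes — every pair in R has its reverse in R.

Yes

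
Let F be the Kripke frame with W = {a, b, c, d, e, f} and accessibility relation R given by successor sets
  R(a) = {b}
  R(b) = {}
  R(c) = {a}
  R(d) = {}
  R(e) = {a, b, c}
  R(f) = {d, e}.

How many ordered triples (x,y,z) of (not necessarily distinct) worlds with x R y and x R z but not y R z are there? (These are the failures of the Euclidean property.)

13

Enumerating: (a,b,b), (c,a,a), (e,a,a), (e,a,c), (e,b,a), (e,b,b), (e,b,c), (e,c,b), (e,c,c), (f,d,d), (f,d,e), (f,e,d), (f,e,e).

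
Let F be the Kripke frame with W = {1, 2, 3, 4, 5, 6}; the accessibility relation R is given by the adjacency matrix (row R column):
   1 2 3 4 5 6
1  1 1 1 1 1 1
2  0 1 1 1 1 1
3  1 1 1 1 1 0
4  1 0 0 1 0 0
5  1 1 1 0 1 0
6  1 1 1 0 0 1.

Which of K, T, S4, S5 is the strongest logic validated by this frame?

Reflexive (axiom T): yes — every world is R-related to itself.
Transitive (axiom 4): no — 2 R 3 and 3 R 1, but not 2 R 1.
Euclidean (axiom 5): no — 1 R 3 and 1 R 6, but not 3 R 6.
So F validates K, T; S4 would additionally require R to be transitive. The strongest is T.

T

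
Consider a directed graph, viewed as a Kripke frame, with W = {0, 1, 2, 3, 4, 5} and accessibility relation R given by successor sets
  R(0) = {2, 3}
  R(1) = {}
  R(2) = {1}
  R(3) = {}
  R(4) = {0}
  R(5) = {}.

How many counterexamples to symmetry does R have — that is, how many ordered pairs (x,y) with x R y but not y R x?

Enumerating: (0,2), (0,3), (2,1), (4,0).

4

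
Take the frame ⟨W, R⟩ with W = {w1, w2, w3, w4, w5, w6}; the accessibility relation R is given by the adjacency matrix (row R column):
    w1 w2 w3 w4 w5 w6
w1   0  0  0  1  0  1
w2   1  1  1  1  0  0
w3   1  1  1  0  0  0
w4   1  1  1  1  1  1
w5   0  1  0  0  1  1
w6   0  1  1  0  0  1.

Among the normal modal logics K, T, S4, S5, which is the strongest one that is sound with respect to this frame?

K

Reflexive (axiom T): no — w1 is not related to itself.
Transitive (axiom 4): no — w1 R w4 and w4 R w2, but not w1 R w2.
Euclidean (axiom 5): no — w1 R w6 and w1 R w4, but not w6 R w4.
So F validates K; T would additionally require R to be reflexive. The strongest is K.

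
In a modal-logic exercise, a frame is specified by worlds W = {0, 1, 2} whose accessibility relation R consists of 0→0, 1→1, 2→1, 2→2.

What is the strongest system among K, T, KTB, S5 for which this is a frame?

T

Reflexive (axiom T): yes — every world is R-related to itself.
Symmetric (axiom B): no — 2 R 1 but not 1 R 2.
Euclidean (axiom 5): no — 2 R 1 and 2 R 2, but not 1 R 2.
So F validates K, T; KTB would additionally require R to be symmetric. The strongest is T.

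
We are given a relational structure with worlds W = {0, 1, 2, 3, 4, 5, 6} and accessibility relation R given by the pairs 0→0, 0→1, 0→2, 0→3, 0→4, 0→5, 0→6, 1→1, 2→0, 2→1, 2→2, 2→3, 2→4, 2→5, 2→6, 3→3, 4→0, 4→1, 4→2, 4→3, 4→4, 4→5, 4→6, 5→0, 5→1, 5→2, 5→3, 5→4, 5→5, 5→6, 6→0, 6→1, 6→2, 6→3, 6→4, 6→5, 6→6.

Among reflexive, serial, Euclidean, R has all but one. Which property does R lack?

Euclidean

Reflexive: yes — every world is R-related to itself.
Serial: yes — every world has a successor (e.g. 0 R 0).
Euclidean: no — 0 R 1 and 0 R 2, but not 1 R 2.
Only Euclidean fails.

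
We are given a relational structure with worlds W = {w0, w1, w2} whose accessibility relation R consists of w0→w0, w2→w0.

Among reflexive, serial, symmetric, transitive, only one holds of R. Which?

Reflexive: no — w1 is not related to itself.
Serial: no — w1 has no R-successor.
Symmetric: no — w2 R w0 but not w0 R w2.
Transitive: yes — every two-step R-path is closed by a direct edge.
Only transitive holds.

transitive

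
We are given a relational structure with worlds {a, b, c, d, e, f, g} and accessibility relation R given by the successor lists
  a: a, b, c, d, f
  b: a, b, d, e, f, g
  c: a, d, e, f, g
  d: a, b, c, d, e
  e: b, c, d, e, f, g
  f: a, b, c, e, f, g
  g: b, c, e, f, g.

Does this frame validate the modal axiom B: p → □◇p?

By correspondence theory, B is valid on a frame iff R is symmetric.
Symmetric: yes — every pair in R has its reverse in R.

Yes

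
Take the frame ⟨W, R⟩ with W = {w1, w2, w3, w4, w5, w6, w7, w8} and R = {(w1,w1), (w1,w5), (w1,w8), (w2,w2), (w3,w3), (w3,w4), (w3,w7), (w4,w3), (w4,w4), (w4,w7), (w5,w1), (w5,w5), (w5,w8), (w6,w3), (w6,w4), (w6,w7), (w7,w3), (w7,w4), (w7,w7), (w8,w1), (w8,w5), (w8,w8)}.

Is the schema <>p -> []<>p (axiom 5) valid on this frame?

Yes

By correspondence theory, 5 is valid on a frame iff R is Euclidean.
Euclidean: yes — any two successors of a common world are R-related.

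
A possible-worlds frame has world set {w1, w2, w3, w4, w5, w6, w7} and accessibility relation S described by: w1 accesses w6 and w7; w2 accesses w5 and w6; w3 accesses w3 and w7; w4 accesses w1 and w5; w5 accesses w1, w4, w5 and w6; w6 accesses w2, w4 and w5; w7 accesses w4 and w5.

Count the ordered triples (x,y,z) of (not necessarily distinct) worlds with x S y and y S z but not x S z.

Enumerating: (w1,w6,w2), (w1,w6,w4), (w1,w6,w5), (w1,w7,w4), (w1,w7,w5), (w2,w5,w1), (w2,w5,w4), (w2,w6,w2), (w2,w6,w4), (w3,w7,w4), (w3,w7,w5), (w4,w1,w6), … and 12 more.
Total: 24.

24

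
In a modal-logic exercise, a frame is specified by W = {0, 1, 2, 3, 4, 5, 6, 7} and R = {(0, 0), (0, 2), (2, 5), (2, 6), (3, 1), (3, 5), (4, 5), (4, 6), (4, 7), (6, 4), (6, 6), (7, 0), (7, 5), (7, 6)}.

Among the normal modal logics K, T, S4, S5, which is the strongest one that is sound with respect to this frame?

Reflexive (axiom T): no — 1 is not related to itself.
Transitive (axiom 4): no — 0 R 2 and 2 R 5, but not 0 R 5.
Euclidean (axiom 5): no — 2 R 5 and 2 R 6, but not 5 R 6.
So F validates K; T would additionally require R to be reflexive. The strongest is K.

K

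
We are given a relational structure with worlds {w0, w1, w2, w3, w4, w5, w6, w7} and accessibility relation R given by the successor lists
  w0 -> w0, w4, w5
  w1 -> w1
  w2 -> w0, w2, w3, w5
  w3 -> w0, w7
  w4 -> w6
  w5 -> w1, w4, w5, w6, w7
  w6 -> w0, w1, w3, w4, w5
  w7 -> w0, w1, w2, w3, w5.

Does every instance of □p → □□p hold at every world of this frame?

Axiom 4 corresponds to the accessibility relation being transitive.
Transitive: no — w0 R w4 and w4 R w6, but not w0 R w6.

No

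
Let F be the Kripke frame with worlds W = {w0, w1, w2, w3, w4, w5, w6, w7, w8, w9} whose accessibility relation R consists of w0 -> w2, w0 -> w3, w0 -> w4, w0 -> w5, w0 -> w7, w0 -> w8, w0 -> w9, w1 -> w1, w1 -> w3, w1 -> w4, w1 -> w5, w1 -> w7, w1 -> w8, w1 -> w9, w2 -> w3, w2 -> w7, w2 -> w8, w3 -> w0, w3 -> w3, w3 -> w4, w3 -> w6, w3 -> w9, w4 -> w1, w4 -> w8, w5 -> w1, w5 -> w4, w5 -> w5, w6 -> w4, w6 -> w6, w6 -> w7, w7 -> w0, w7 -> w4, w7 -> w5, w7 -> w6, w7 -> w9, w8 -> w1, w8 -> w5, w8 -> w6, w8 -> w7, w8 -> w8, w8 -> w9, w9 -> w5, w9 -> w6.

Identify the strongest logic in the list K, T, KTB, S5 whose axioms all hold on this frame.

Reflexive (axiom T): no — w0 is not related to itself.
Symmetric (axiom B): no — w0 R w2 but not w2 R w0.
Euclidean (axiom 5): no — w0 R w2 and w0 R w4, but not w2 R w4.
So F validates K; T would additionally require R to be reflexive. The strongest is K.

K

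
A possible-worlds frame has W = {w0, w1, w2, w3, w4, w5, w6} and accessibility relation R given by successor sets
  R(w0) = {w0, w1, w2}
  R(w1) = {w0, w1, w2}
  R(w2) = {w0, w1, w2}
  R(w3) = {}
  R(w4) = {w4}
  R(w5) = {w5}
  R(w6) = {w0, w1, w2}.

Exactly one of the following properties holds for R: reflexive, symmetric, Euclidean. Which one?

Euclidean

Reflexive: no — w3 is not related to itself.
Symmetric: no — w6 R w0 but not w0 R w6.
Euclidean: yes — any two successors of a common world are R-related.
Only Euclidean holds.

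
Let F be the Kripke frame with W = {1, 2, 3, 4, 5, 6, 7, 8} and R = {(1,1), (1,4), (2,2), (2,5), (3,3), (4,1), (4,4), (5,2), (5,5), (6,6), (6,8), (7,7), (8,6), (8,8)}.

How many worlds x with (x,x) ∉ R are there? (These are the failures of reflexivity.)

0

R is reflexive; there are no such worlds.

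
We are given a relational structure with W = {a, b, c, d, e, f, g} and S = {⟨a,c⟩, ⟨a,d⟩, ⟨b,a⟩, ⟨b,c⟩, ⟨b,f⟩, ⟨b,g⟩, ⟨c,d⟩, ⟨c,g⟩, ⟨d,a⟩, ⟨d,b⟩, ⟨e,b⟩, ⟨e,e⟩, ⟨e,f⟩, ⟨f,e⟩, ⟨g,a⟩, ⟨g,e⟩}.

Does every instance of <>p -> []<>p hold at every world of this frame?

No

Axiom 5 corresponds to the accessibility relation being Euclidean.
Euclidean: no — a S d and a S c, but not d S c.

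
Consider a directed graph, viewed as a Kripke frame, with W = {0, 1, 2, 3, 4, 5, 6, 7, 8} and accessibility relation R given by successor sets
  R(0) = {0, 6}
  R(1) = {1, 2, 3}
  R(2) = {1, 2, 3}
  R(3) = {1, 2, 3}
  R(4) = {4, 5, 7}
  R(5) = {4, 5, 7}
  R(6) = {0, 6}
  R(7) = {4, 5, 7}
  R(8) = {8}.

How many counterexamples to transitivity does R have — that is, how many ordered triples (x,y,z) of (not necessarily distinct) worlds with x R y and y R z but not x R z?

0

R is transitive; there are no such tuples.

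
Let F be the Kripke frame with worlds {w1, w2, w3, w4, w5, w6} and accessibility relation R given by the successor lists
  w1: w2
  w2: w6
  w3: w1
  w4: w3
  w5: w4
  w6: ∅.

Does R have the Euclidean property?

Euclidean: no — w1 R w2 and w1 R w2, but not w2 R w2.

No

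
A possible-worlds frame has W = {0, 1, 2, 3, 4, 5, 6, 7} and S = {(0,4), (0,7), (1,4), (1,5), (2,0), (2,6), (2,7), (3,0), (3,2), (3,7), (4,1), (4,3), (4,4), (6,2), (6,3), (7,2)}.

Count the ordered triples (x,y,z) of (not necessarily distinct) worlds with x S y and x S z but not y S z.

Enumerating: (0,4,7), (0,7,4), (0,7,7), (1,4,5), (1,5,4), (1,5,5), (2,0,0), (2,0,6), (2,6,0), (2,6,6), (2,6,7), (2,7,0), … and 16 more.
Total: 28.

28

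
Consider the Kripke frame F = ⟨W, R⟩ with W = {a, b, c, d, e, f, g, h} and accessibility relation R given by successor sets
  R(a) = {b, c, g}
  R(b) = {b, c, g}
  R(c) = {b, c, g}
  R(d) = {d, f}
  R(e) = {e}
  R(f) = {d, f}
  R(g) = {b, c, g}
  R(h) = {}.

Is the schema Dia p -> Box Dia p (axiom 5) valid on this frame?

Yes

The schema 5 characterises exactly the Euclidean frames.
Euclidean: yes — any two successors of a common world are R-related.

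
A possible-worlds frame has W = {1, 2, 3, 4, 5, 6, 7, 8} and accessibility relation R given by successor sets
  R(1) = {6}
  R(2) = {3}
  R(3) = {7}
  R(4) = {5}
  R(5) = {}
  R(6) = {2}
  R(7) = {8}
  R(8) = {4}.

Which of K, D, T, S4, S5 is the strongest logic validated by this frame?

Serial (axiom D): no — 5 has no R-successor.
Reflexive (axiom T): no — 1 is not related to itself.
Transitive (axiom 4): no — 1 R 6 and 6 R 2, but not 1 R 2.
Euclidean (axiom 5): no — 1 R 6 and 1 R 6, but not 6 R 6.
So F validates K; D would additionally require R to be serial. The strongest is K.

K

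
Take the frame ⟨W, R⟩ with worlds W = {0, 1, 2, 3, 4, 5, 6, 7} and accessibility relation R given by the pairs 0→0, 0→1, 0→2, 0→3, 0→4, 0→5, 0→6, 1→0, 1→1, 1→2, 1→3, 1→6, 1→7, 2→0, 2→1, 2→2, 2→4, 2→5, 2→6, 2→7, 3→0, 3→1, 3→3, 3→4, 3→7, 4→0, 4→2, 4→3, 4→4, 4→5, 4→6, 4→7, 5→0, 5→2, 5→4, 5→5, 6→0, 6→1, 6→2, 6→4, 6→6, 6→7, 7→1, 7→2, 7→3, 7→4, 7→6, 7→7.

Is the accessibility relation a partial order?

No

Reflexive: yes — every world is R-related to itself.
Transitive: no — 0 R 1 and 1 R 7, but not 0 R 7.
Antisymmetric: no — 0 R 1 and 1 R 0 with 0 ≠ 1.
So R is not a partial order.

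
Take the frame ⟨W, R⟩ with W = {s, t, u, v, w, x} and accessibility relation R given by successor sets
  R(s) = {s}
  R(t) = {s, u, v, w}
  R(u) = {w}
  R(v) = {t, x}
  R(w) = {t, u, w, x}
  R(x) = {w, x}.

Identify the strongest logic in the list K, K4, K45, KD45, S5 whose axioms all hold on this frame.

Transitive (axiom 4): no — t R v and v R x, but not t R x.
Euclidean (axiom 5): no — t R s and t R u, but not s R u.
Serial (axiom D): yes — every world has a successor (e.g. s R s).
Reflexive (axiom T): no — t is not related to itself.
So F validates K; K4 would additionally require R to be transitive. The strongest is K.

K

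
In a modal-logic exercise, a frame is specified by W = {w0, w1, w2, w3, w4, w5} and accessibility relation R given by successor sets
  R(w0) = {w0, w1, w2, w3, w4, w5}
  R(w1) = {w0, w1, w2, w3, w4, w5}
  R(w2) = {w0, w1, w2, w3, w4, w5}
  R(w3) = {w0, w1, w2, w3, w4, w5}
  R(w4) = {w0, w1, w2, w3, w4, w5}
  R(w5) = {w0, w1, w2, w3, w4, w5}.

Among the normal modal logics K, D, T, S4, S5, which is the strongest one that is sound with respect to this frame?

Serial (axiom D): yes — every world has a successor (e.g. w0 R w0).
Reflexive (axiom T): yes — every world is R-related to itself.
Transitive (axiom 4): yes — every two-step R-path is closed by a direct edge.
Euclidean (axiom 5): yes — any two successors of a common world are R-related.
So F validates K, D, T, S4, S5. The strongest is S5.

S5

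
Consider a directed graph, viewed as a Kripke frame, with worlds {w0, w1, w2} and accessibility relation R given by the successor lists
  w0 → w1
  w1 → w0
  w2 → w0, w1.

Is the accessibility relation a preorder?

No

Reflexive: no — w0 is not related to itself.
Transitive: no — w0 R w1 and w1 R w0, but not w0 R w0.
So R is not a preorder.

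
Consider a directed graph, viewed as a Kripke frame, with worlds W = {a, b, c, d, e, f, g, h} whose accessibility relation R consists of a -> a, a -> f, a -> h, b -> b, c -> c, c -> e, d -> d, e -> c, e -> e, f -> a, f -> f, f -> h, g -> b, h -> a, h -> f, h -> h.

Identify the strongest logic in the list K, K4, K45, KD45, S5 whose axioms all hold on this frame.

Transitive (axiom 4): yes — every two-step R-path is closed by a direct edge.
Euclidean (axiom 5): yes — any two successors of a common world are R-related.
Serial (axiom D): yes — every world has a successor (e.g. a R a).
Reflexive (axiom T): no — g is not related to itself.
So F validates K, K4, K45, KD45; S5 would additionally require R to be reflexive. The strongest is KD45.

KD45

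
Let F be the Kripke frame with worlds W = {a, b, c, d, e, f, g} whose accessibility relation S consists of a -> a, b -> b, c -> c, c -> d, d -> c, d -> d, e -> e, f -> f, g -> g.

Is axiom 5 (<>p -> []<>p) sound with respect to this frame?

Yes

By correspondence theory, 5 is valid on a frame iff S is Euclidean.
Euclidean: yes — any two successors of a common world are S-related.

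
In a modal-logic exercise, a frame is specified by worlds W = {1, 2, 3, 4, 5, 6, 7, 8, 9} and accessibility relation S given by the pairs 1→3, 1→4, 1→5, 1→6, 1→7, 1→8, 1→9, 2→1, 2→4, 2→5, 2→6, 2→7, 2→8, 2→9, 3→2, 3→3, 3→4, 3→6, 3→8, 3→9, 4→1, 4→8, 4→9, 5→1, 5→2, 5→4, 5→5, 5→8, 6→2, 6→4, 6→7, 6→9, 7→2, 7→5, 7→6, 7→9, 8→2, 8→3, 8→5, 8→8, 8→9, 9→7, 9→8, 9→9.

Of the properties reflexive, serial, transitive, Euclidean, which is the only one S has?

serial

Reflexive: no — 1 is not related to itself.
Serial: yes — every world has a successor (e.g. 1 S 3).
Transitive: no — 1 S 3 and 3 S 2, but not 1 S 2.
Euclidean: no — 1 S 3 and 1 S 5, but not 3 S 5.
Only serial holds.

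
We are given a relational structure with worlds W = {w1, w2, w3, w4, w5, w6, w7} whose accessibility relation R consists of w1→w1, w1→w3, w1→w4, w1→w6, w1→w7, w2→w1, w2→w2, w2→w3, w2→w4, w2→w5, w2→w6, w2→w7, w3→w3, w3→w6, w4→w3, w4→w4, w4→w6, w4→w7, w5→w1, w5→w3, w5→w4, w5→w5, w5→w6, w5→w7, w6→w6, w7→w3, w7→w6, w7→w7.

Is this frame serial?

Yes

Serial: yes — every world has a successor (e.g. w1 R w1).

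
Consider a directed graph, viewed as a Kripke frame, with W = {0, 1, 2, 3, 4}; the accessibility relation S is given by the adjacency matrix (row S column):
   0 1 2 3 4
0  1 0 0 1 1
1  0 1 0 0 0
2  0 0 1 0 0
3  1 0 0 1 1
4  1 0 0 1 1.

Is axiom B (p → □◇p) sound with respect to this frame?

By correspondence theory, B is valid on a frame iff S is symmetric.
Symmetric: yes — every pair in S has its reverse in S.

Yes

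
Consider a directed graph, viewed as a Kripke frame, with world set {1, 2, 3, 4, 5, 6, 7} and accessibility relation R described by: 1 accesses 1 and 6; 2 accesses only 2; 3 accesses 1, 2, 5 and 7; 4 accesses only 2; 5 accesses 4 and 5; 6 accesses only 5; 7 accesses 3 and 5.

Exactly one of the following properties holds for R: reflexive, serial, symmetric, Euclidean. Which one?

serial

Reflexive: no — 3 is not related to itself.
Serial: yes — every world has a successor (e.g. 1 R 1).
Symmetric: no — 1 R 6 but not 6 R 1.
Euclidean: no — 3 R 1 and 3 R 2, but not 1 R 2.
Only serial holds.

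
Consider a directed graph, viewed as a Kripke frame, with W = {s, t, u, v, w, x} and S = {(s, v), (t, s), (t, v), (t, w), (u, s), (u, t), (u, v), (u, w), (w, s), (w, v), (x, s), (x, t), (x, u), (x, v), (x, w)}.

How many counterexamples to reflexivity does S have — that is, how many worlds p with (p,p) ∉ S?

6

Enumerating: s, t, u, v, w, x.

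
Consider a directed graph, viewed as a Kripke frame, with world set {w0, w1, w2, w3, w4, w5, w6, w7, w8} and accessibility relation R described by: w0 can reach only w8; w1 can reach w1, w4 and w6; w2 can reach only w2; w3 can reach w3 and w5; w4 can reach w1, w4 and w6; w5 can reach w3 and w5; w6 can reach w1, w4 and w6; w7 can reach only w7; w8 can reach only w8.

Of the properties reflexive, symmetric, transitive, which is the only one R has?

transitive

Reflexive: no — w0 is not related to itself.
Symmetric: no — w0 R w8 but not w8 R w0.
Transitive: yes — every two-step R-path is closed by a direct edge.
Only transitive holds.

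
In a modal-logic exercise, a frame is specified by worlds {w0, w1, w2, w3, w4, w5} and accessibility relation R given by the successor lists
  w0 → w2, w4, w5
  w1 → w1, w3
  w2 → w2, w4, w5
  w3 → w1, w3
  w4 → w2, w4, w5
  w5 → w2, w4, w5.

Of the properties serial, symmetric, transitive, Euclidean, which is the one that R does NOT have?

Serial: yes — every world has a successor (e.g. w0 R w2).
Symmetric: no — w0 R w2 but not w2 R w0.
Transitive: yes — every two-step R-path is closed by a direct edge.
Euclidean: yes — any two successors of a common world are R-related.
Only symmetric fails.

symmetric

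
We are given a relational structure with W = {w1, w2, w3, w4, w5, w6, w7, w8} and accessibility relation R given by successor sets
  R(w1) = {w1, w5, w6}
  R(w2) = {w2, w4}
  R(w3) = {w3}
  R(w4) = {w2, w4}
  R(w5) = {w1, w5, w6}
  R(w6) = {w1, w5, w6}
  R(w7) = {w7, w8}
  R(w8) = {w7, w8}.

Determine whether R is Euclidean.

Euclidean: yes — any two successors of a common world are R-related.

Yes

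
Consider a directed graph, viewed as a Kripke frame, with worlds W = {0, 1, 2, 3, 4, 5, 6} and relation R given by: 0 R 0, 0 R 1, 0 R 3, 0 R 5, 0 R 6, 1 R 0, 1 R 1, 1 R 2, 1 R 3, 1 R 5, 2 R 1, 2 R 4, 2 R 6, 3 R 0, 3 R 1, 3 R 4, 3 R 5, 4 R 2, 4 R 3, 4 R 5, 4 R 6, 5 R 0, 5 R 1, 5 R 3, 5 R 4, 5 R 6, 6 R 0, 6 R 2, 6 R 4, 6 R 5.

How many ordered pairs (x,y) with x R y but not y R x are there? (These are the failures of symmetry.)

0

R is symmetric; there are no such tuples.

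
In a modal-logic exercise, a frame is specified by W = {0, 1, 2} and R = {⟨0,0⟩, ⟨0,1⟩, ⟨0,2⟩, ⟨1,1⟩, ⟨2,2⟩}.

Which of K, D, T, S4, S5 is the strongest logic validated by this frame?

S4

Serial (axiom D): yes — every world has a successor (e.g. 0 R 0).
Reflexive (axiom T): yes — every world is R-related to itself.
Transitive (axiom 4): yes — every two-step R-path is closed by a direct edge.
Euclidean (axiom 5): no — 0 R 1 and 0 R 2, but not 1 R 2.
So F validates K, D, T, S4; S5 would additionally require R to be Euclidean. The strongest is S4.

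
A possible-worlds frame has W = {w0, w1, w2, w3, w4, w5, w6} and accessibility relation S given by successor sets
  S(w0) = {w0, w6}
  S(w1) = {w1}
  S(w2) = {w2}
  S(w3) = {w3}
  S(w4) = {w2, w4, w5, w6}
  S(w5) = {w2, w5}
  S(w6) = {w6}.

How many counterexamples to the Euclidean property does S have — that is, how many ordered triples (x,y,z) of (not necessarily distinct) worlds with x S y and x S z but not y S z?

Enumerating: (w0,w6,w0), (w4,w2,w4), (w4,w2,w5), (w4,w2,w6), (w4,w5,w4), (w4,w5,w6), (w4,w6,w2), (w4,w6,w4), (w4,w6,w5), (w5,w2,w5).

10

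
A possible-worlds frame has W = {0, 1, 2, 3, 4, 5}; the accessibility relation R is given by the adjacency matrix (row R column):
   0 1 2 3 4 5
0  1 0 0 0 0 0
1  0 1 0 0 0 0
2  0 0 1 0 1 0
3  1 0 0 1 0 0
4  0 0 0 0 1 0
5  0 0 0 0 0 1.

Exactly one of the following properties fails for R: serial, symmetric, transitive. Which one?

Serial: yes — every world has a successor (e.g. 0 R 0).
Symmetric: no — 2 R 4 but not 4 R 2.
Transitive: yes — every two-step R-path is closed by a direct edge.
Only symmetric fails.

symmetric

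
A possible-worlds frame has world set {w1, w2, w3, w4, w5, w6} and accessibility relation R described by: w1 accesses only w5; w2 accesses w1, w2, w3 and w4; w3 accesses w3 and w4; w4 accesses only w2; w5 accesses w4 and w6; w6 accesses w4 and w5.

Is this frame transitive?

Transitive: no — w1 R w5 and w5 R w4, but not w1 R w4.

No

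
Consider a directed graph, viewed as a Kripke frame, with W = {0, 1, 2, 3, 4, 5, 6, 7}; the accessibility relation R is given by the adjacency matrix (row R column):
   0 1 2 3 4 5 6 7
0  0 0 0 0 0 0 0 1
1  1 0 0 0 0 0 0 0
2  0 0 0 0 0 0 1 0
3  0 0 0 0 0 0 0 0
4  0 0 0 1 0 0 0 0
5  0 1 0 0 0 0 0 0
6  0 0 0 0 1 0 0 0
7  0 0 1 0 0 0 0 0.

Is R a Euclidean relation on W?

No

Euclidean: no — 0 R 7 and 0 R 7, but not 7 R 7.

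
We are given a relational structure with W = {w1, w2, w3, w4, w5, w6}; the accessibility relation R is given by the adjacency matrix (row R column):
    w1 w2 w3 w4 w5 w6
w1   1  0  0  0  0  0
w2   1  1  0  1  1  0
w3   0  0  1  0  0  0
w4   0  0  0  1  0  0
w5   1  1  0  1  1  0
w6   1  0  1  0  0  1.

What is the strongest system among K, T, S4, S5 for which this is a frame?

Reflexive (axiom T): yes — every world is R-related to itself.
Transitive (axiom 4): yes — every two-step R-path is closed by a direct edge.
Euclidean (axiom 5): no — w2 R w1 and w2 R w4, but not w1 R w4.
So F validates K, T, S4; S5 would additionally require R to be Euclidean. The strongest is S4.

S4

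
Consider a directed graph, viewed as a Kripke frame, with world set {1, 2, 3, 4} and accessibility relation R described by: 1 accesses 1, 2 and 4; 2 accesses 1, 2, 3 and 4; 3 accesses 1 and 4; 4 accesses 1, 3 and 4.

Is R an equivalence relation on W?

Reflexive: no — 3 is not related to itself.
Symmetric: no — 2 R 3 but not 3 R 2.
Transitive: no — 1 R 2 and 2 R 3, but not 1 R 3.
So R is not an equivalence relation.

No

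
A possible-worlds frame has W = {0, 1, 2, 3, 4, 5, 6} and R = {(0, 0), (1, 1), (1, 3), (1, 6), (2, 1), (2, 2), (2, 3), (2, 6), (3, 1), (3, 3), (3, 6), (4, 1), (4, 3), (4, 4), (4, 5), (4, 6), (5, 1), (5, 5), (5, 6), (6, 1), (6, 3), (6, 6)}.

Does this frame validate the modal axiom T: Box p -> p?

Yes

Axiom T corresponds to the accessibility relation being reflexive.
Reflexive: yes — every world is R-related to itself.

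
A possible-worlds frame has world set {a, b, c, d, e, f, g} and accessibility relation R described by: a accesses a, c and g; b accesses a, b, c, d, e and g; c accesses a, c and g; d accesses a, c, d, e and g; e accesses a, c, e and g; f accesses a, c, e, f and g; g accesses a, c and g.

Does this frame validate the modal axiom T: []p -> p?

Axiom T corresponds to the accessibility relation being reflexive.
Reflexive: yes — every world is R-related to itself.

Yes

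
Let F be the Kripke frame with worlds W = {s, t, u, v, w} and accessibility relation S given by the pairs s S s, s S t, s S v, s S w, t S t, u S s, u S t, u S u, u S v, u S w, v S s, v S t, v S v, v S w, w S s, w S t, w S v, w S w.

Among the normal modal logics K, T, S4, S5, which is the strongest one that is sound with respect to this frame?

Reflexive (axiom T): yes — every world is S-related to itself.
Transitive (axiom 4): yes — every two-step S-path is closed by a direct edge.
Euclidean (axiom 5): no — s S t and s S v, but not t S v.
So F validates K, T, S4; S5 would additionally require S to be Euclidean. The strongest is S4.

S4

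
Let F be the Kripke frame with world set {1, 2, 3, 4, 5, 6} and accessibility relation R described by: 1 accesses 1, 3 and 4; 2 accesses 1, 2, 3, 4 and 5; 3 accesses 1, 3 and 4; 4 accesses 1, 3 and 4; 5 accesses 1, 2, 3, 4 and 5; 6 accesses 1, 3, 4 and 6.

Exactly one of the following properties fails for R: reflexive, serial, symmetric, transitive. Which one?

symmetric

Reflexive: yes — every world is R-related to itself.
Serial: yes — every world has a successor (e.g. 1 R 1).
Symmetric: no — 2 R 1 but not 1 R 2.
Transitive: yes — every two-step R-path is closed by a direct edge.
Only symmetric fails.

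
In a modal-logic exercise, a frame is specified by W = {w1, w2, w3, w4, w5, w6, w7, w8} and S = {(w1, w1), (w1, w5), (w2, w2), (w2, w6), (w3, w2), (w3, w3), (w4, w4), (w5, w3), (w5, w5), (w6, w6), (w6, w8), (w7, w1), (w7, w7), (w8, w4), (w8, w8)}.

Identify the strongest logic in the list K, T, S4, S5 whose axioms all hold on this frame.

T

Reflexive (axiom T): yes — every world is S-related to itself.
Transitive (axiom 4): no — w1 S w5 and w5 S w3, but not w1 S w3.
Euclidean (axiom 5): no — w1 S w5 and w1 S w1, but not w5 S w1.
So F validates K, T; S4 would additionally require S to be transitive. The strongest is T.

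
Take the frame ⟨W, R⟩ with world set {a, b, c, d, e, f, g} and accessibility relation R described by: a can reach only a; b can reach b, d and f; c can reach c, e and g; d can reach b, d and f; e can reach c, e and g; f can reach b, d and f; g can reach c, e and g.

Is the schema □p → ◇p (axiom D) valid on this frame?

Axiom D corresponds to the accessibility relation being serial.
Serial: yes — every world has a successor (e.g. a R a).

Yes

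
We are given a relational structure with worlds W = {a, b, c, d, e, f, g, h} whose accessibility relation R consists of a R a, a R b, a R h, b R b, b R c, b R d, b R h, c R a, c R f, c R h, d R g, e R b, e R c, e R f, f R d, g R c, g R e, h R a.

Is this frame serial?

Yes

Serial: yes — every world has a successor (e.g. a R a).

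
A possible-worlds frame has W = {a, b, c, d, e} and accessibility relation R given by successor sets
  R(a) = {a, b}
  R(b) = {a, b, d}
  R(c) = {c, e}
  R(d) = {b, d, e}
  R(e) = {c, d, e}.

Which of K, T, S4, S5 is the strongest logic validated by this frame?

T

Reflexive (axiom T): yes — every world is R-related to itself.
Transitive (axiom 4): no — a R b and b R d, but not a R d.
Euclidean (axiom 5): no — b R a and b R d, but not a R d.
So F validates K, T; S4 would additionally require R to be transitive. The strongest is T.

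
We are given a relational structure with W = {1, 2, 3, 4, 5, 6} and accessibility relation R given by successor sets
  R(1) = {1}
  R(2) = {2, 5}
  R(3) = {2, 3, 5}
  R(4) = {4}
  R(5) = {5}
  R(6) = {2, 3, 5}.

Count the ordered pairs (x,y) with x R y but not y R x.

6

Enumerating: (2,5), (3,2), (3,5), (6,2), (6,3), (6,5).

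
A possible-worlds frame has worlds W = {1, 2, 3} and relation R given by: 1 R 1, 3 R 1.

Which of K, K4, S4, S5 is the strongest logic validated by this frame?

K4

Transitive (axiom 4): yes — every two-step R-path is closed by a direct edge.
Reflexive (axiom T): no — 2 is not related to itself.
Euclidean (axiom 5): yes — any two successors of a common world are R-related.
So F validates K, K4; S4 would additionally require R to be reflexive. The strongest is K4.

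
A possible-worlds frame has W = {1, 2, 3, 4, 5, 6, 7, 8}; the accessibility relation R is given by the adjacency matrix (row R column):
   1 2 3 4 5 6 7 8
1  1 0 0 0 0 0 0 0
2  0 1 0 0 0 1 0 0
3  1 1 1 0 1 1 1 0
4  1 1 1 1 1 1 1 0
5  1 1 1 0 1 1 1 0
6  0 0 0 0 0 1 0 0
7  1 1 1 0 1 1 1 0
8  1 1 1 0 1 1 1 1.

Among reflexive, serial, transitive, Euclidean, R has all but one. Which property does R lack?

Euclidean

Reflexive: yes — every world is R-related to itself.
Serial: yes — every world has a successor (e.g. 1 R 1).
Transitive: yes — every two-step R-path is closed by a direct edge.
Euclidean: no — 3 R 1 and 3 R 2, but not 1 R 2.
Only Euclidean fails.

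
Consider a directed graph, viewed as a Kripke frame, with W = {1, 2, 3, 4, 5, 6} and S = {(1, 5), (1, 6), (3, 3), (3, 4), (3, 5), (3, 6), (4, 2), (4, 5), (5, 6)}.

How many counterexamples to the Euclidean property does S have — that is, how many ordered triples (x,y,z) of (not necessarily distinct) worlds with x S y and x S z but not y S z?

18

Enumerating: (1,5,5), (1,6,5), (1,6,6), (3,4,3), (3,4,4), (3,4,6), (3,5,3), (3,5,4), (3,5,5), (3,6,3), (3,6,4), (3,6,5), (3,6,6), (4,2,2), (4,2,5), (4,5,2), (4,5,5), (5,6,6).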